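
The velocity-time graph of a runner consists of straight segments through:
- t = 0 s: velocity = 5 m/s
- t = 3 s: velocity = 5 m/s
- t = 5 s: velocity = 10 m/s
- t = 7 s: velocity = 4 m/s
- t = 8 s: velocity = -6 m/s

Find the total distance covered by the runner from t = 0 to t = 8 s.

Total distance travelled is ∫|v| dt — sum the magnitudes of each area piece.
0–3 s: |5| × 3 = 15 m
3–5 s: |½(5 + 10)(2)| = 15 m
5–7 s: |½(10 + 4)(2)| = 14 m
7–8 s: v = 0 at t = 7.4 s; triangle areas 0.8 + 1.8 = 2.6 m
Total distance = 46.6 m

46.6 m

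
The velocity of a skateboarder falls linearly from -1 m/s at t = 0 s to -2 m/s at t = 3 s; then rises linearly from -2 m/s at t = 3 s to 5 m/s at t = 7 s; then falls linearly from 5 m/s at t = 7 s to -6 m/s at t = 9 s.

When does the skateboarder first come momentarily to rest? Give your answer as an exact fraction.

t = 29/7 s

v changes sign on 3–7 s (from -2 to 5); the graph is linear there, so v = 0 at t = 3 + (2)·(7 − 3)/(5 − -2) = 29/7 s.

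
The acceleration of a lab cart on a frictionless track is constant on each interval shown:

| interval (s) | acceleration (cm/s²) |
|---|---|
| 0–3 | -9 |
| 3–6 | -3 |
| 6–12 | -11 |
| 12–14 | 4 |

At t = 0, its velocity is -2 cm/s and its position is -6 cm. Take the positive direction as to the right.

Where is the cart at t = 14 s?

-779 cm

On each constant-a segment, Δv = aΔt and Δx = v₀Δt + ½aΔt²; chain segment to segment.
0–3 s: v starts -2 cm/s; Δx = -2·3 + ½·-9·3² = -46.5 cm; v ends -29 cm/s.
3–6 s: v starts -29 cm/s; Δx = -29·3 + ½·-3·3² = -100.5 cm; v ends -38 cm/s.
6–12 s: v starts -38 cm/s; Δx = -38·6 + ½·-11·6² = -426 cm; v ends -104 cm/s.
12–14 s: v starts -104 cm/s; Δx = -104·2 + ½·4·2² = -200 cm; v ends -96 cm/s.
x(14) = -6 + Σ Δx = -779 cm.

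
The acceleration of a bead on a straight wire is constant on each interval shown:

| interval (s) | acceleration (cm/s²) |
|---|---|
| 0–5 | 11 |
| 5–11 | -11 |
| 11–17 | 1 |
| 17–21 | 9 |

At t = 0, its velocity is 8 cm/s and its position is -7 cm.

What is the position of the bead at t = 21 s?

434.5 cm

On each constant-a segment, Δv = aΔt and Δx = v₀Δt + ½aΔt²; chain segment to segment.
0–5 s: v starts 8 cm/s; Δx = 8·5 + ½·11·5² = 177.5 cm; v ends 63 cm/s.
5–11 s: v starts 63 cm/s; Δx = 63·6 + ½·-11·6² = 180 cm; v ends -3 cm/s.
11–17 s: v starts -3 cm/s; Δx = -3·6 + ½·1·6² = 0 cm; v ends 3 cm/s.
17–21 s: v starts 3 cm/s; Δx = 3·4 + ½·9·4² = 84 cm; v ends 39 cm/s.
x(21) = -7 + Σ Δx = 434.5 cm.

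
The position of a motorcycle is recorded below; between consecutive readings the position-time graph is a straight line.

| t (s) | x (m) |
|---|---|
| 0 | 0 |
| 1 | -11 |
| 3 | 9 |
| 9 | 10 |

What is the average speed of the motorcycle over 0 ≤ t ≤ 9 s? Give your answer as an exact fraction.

32/9 m/s

Average speed = (total path length)/(elapsed time); on a piecewise-linear x-t graph the path length is Σ|Δx|.
0–1 s: |Δx| = |-11 − 0| = 11 m
1–3 s: |Δx| = |9 − -11| = 20 m
3–9 s: |Δx| = |10 − 9| = 1 m
Total path = 32 m; average speed = 32/9 = 32/9 m/s.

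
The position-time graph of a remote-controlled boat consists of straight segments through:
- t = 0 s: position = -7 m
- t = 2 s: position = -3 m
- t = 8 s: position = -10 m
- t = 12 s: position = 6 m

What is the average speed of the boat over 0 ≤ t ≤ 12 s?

Average speed = (total path length)/(elapsed time); on a piecewise-linear x-t graph the path length is Σ|Δx|.
0–2 s: |Δx| = |-3 − -7| = 4 m
2–8 s: |Δx| = |-10 − -3| = 7 m
8–12 s: |Δx| = |6 − -10| = 16 m
Total path = 27 m; average speed = 27/12 = 2.25 m/s.

2.25 m/s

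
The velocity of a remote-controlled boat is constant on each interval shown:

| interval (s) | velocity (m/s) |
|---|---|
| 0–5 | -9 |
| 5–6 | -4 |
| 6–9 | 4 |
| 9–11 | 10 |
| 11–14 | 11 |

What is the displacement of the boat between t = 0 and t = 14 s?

16 m

Net displacement equals the area under the velocity-time graph (areas below the axis count negative).
0–5 s: -9 × 5 = -45 m
5–6 s: -4 × 1 = -4 m
6–9 s: 4 × 3 = 12 m
9–11 s: 10 × 2 = 20 m
11–14 s: 11 × 3 = 33 m
Net displacement = 16 m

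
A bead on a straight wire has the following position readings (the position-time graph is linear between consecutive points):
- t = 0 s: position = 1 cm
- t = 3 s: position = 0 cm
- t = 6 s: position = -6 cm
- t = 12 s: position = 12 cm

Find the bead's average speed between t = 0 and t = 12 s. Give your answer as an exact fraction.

Average speed = (total path length)/(elapsed time); on a piecewise-linear x-t graph the path length is Σ|Δx|.
0–3 s: |Δx| = |0 − 1| = 1 cm
3–6 s: |Δx| = |-6 − 0| = 6 cm
6–12 s: |Δx| = |12 − -6| = 18 cm
Total path = 25 cm; average speed = 25/12 = 25/12 cm/s.

25/12 cm/s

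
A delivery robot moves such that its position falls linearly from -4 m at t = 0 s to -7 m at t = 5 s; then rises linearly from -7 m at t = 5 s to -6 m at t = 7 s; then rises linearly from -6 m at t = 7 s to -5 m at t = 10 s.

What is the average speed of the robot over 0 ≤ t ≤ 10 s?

Average speed = (total path length)/(elapsed time); on a piecewise-linear x-t graph the path length is Σ|Δx|.
0–5 s: |Δx| = |-7 − -4| = 3 m
5–7 s: |Δx| = |-6 − -7| = 1 m
7–10 s: |Δx| = |-5 − -6| = 1 m
Total path = 5 m; average speed = 5/10 = 0.5 m/s.

0.5 m/s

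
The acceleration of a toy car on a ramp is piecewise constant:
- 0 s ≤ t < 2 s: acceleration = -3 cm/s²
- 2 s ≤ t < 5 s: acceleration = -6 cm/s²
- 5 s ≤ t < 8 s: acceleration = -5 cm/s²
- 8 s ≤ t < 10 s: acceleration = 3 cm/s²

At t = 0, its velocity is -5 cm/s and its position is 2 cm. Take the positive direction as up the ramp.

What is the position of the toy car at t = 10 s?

-265.5 cm

On each constant-a segment, Δv = aΔt and Δx = v₀Δt + ½aΔt²; chain segment to segment.
0–2 s: v starts -5 cm/s; Δx = -5·2 + ½·-3·2² = -16 cm; v ends -11 cm/s.
2–5 s: v starts -11 cm/s; Δx = -11·3 + ½·-6·3² = -60 cm; v ends -29 cm/s.
5–8 s: v starts -29 cm/s; Δx = -29·3 + ½·-5·3² = -109.5 cm; v ends -44 cm/s.
8–10 s: v starts -44 cm/s; Δx = -44·2 + ½·3·2² = -82 cm; v ends -38 cm/s.
x(10) = 2 + Σ Δx = -265.5 cm.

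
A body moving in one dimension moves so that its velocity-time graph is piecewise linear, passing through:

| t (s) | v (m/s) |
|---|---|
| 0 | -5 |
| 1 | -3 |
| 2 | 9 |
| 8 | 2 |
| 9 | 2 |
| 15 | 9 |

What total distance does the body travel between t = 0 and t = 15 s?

Total distance travelled is ∫|v| dt — sum the magnitudes of each area piece.
0–1 s: |½(-5 + -3)(1)| = 4 m
1–2 s: v = 0 at t = 1.25 s; triangle areas 0.375 + 3.375 = 3.75 m
2–8 s: |½(9 + 2)(6)| = 33 m
8–9 s: |2| × 1 = 2 m
9–15 s: |½(2 + 9)(6)| = 33 m
Total distance = 75.75 m

75.75 m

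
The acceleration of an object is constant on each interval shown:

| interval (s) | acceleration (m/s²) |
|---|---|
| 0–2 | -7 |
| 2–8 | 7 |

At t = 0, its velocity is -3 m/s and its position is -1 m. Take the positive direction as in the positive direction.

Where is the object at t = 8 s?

3 m

On each constant-a segment, Δv = aΔt and Δx = v₀Δt + ½aΔt²; chain segment to segment.
0–2 s: v starts -3 m/s; Δx = -3·2 + ½·-7·2² = -20 m; v ends -17 m/s.
2–8 s: v starts -17 m/s; Δx = -17·6 + ½·7·6² = 24 m; v ends 25 m/s.
x(8) = -1 + Σ Δx = 3 m.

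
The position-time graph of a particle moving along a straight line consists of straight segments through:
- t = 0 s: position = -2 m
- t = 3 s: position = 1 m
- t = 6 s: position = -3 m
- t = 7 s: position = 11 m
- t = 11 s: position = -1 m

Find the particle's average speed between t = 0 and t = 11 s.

Average speed = (total path length)/(elapsed time); on a piecewise-linear x-t graph the path length is Σ|Δx|.
0–3 s: |Δx| = |1 − -2| = 3 m
3–6 s: |Δx| = |-3 − 1| = 4 m
6–7 s: |Δx| = |11 − -3| = 14 m
7–11 s: |Δx| = |-1 − 11| = 12 m
Total path = 33 m; average speed = 33/11 = 3 m/s.

3 m/s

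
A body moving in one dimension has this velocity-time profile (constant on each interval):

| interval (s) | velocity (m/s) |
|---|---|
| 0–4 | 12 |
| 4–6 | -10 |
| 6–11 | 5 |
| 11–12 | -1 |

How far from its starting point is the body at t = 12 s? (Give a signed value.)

Net displacement equals the area under the velocity-time graph (areas below the axis count negative).
0–4 s: 12 × 4 = 48 m
4–6 s: -10 × 2 = -20 m
6–11 s: 5 × 5 = 25 m
11–12 s: -1 × 1 = -1 m
Net displacement = 52 m

52 m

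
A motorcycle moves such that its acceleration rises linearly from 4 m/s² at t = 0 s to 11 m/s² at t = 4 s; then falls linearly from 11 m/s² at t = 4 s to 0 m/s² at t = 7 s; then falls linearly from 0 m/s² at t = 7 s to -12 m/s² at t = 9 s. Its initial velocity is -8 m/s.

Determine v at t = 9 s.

Δv equals the area under the a-t graph; then v = v₀ + Δv.
0–4 s: ½(4 + 11)(4) = 30 m/s
4–7 s: ½(11 + 0)(3) = 16.5 m/s
7–9 s: ½(0 + -12)(2) = -12 m/s
Δv = 34.5 m/s, so v(9) = -8 + (34.5) = 26.5 m/s.

26.5 m/s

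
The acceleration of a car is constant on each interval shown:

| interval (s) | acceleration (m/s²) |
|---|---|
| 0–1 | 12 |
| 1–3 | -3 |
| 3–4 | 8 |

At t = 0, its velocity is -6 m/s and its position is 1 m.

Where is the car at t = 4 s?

11 m

On each constant-a segment, Δv = aΔt and Δx = v₀Δt + ½aΔt²; chain segment to segment.
0–1 s: v starts -6 m/s; Δx = -6·1 + ½·12·1² = 0 m; v ends 6 m/s.
1–3 s: v starts 6 m/s; Δx = 6·2 + ½·-3·2² = 6 m; v ends 0 m/s.
3–4 s: v starts 0 m/s; Δx = 0·1 + ½·8·1² = 4 m; v ends 8 m/s.
x(4) = 1 + Σ Δx = 11 m.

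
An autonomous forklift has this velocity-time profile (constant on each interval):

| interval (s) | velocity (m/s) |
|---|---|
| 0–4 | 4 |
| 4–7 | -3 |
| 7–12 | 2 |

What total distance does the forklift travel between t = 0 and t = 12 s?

35 m

Distance (not displacement) is the total path length: add the absolute areas under v-t.
0–4 s: |4| × 4 = 16 m
4–7 s: |-3| × 3 = 9 m
7–12 s: |2| × 5 = 10 m
Total distance = 35 m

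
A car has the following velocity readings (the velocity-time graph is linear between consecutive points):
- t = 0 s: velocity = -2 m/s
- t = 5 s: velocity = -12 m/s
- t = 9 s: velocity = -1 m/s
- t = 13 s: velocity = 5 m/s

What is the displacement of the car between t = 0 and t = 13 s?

Net displacement equals the area under the velocity-time graph (areas below the axis count negative).
0–5 s: ½(-2 + -12)(5) = -35 m
5–9 s: ½(-12 + -1)(4) = -26 m
9–13 s: ½(-1 + 5)(4) = 8 m
Net displacement = -53 m

-53 m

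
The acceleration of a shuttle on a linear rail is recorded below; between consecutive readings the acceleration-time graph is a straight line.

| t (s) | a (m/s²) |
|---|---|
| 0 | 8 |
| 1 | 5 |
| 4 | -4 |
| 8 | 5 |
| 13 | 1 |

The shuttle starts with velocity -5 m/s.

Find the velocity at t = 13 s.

Δv equals the area under the a-t graph; then v = v₀ + Δv.
0–1 s: ½(8 + 5)(1) = 6.5 m/s
1–4 s: ½(5 + -4)(3) = 1.5 m/s
4–8 s: ½(-4 + 5)(4) = 2 m/s
8–13 s: ½(5 + 1)(5) = 15 m/s
Δv = 25 m/s, so v(13) = -5 + (25) = 20 m/s.

20 m/s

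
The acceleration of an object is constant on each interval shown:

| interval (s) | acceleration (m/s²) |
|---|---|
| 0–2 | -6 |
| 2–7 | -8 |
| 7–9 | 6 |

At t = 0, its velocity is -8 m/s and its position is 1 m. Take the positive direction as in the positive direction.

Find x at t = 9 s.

-335 m

On each constant-a segment, Δv = aΔt and Δx = v₀Δt + ½aΔt²; chain segment to segment.
0–2 s: v starts -8 m/s; Δx = -8·2 + ½·-6·2² = -28 m; v ends -20 m/s.
2–7 s: v starts -20 m/s; Δx = -20·5 + ½·-8·5² = -200 m; v ends -60 m/s.
7–9 s: v starts -60 m/s; Δx = -60·2 + ½·6·2² = -108 m; v ends -48 m/s.
x(9) = 1 + Σ Δx = -335 m.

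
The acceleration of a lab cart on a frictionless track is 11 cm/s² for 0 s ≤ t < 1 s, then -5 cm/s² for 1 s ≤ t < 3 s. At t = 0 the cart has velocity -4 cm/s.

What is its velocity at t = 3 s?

Δv equals the area under the a-t graph; then v = v₀ + Δv.
0–1 s: 11 × 1 = 11 cm/s
1–3 s: -5 × 2 = -10 cm/s
Δv = 1 cm/s, so v(3) = -4 + (1) = -3 cm/s.

-3 cm/s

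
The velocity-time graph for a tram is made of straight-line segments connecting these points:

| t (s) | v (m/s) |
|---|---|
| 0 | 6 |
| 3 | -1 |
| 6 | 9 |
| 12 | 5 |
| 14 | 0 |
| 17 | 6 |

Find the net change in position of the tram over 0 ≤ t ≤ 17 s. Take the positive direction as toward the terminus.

Net displacement equals the area under the velocity-time graph (areas below the axis count negative).
0–3 s: ½(6 + -1)(3) = 7.5 m
3–6 s: ½(-1 + 9)(3) = 12 m
6–12 s: ½(9 + 5)(6) = 42 m
12–14 s: ½(5 + 0)(2) = 5 m
14–17 s: ½(0 + 6)(3) = 9 m
Net displacement = 75.5 m

75.5 m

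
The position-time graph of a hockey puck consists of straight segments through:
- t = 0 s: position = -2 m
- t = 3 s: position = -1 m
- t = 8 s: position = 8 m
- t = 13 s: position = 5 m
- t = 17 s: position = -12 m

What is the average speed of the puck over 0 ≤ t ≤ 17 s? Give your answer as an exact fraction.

30/17 m/s

Average speed = (total path length)/(elapsed time); on a piecewise-linear x-t graph the path length is Σ|Δx|.
0–3 s: |Δx| = |-1 − -2| = 1 m
3–8 s: |Δx| = |8 − -1| = 9 m
8–13 s: |Δx| = |5 − 8| = 3 m
13–17 s: |Δx| = |-12 − 5| = 17 m
Total path = 30 m; average speed = 30/17 = 30/17 m/s.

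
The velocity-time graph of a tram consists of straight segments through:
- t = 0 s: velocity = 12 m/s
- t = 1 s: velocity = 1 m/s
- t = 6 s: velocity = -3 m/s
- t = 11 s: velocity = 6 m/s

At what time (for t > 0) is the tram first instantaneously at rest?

v changes sign on 1–6 s (from 1 to -3); the graph is linear there, so v = 0 at t = 1 + (-1)·(6 − 1)/(-3 − 1) = 2.25 s.

t = 2.25 s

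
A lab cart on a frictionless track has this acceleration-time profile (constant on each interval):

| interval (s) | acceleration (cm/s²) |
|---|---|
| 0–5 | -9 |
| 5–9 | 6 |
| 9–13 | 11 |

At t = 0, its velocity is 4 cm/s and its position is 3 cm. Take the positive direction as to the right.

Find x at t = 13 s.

On each constant-a segment, Δv = aΔt and Δx = v₀Δt + ½aΔt²; chain segment to segment.
0–5 s: v starts 4 cm/s; Δx = 4·5 + ½·-9·5² = -92.5 cm; v ends -41 cm/s.
5–9 s: v starts -41 cm/s; Δx = -41·4 + ½·6·4² = -116 cm; v ends -17 cm/s.
9–13 s: v starts -17 cm/s; Δx = -17·4 + ½·11·4² = 20 cm; v ends 27 cm/s.
x(13) = 3 + Σ Δx = -185.5 cm.

-185.5 cm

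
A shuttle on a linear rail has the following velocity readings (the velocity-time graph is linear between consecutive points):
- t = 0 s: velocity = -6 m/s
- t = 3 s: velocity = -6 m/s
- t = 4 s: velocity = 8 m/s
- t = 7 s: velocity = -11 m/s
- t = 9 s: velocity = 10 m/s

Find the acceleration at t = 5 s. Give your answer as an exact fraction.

Acceleration is the slope of the v-t graph on 4–7 s: (-11 − 8)/(7 − 4) = -19/3 m/s².

-19/3 m/s²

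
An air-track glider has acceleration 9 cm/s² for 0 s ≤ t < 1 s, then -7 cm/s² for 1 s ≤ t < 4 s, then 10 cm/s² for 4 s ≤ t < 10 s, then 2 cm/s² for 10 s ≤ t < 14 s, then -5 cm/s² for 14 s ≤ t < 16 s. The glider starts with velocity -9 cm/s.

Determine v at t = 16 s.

37 cm/s

Δv equals the area under the a-t graph; then v = v₀ + Δv.
0–1 s: 9 × 1 = 9 cm/s
1–4 s: -7 × 3 = -21 cm/s
4–10 s: 10 × 6 = 60 cm/s
10–14 s: 2 × 4 = 8 cm/s
14–16 s: -5 × 2 = -10 cm/s
Δv = 46 cm/s, so v(16) = -9 + (46) = 37 cm/s.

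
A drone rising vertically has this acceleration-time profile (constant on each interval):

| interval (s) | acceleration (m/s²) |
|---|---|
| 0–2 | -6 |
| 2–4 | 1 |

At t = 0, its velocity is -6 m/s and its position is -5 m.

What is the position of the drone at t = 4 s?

On each constant-a segment, Δv = aΔt and Δx = v₀Δt + ½aΔt²; chain segment to segment.
0–2 s: v starts -6 m/s; Δx = -6·2 + ½·-6·2² = -24 m; v ends -18 m/s.
2–4 s: v starts -18 m/s; Δx = -18·2 + ½·1·2² = -34 m; v ends -16 m/s.
x(4) = -5 + Σ Δx = -63 m.

-63 m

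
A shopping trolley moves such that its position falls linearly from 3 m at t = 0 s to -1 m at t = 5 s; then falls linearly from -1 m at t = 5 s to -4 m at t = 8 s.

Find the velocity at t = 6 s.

-1 m/s

Velocity is the slope of the x-t graph on 5–8 s: (-4 − -1)/(8 − 5) = -1 m/s.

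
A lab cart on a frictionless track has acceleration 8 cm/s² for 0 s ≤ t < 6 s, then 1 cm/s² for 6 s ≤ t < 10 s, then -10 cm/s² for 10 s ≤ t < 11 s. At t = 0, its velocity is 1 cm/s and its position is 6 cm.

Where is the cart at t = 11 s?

408 cm

On each constant-a segment, Δv = aΔt and Δx = v₀Δt + ½aΔt²; chain segment to segment.
0–6 s: v starts 1 cm/s; Δx = 1·6 + ½·8·6² = 150 cm; v ends 49 cm/s.
6–10 s: v starts 49 cm/s; Δx = 49·4 + ½·1·4² = 204 cm; v ends 53 cm/s.
10–11 s: v starts 53 cm/s; Δx = 53·1 + ½·-10·1² = 48 cm; v ends 43 cm/s.
x(11) = 6 + Σ Δx = 408 cm.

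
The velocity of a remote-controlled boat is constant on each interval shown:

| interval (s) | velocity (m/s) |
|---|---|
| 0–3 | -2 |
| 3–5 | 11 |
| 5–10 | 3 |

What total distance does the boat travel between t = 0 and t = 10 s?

Total distance travelled is ∫|v| dt — sum the magnitudes of each area piece.
0–3 s: |-2| × 3 = 6 m
3–5 s: |11| × 2 = 22 m
5–10 s: |3| × 5 = 15 m
Total distance = 43 m

43 m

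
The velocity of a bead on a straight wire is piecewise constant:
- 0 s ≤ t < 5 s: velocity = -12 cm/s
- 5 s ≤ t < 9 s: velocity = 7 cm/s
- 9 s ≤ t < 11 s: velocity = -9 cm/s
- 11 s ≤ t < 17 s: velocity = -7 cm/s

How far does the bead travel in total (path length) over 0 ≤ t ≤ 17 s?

148 cm

Distance (not displacement) is the total path length: add the absolute areas under v-t.
0–5 s: |-12| × 5 = 60 cm
5–9 s: |7| × 4 = 28 cm
9–11 s: |-9| × 2 = 18 cm
11–17 s: |-7| × 6 = 42 cm
Total distance = 148 cm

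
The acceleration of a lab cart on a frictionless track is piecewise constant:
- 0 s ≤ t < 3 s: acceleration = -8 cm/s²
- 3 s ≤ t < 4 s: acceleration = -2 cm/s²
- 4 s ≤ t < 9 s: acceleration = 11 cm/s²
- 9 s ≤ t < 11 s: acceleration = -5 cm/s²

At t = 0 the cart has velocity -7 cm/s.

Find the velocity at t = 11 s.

12 cm/s

Δv equals the area under the a-t graph; then v = v₀ + Δv.
0–3 s: -8 × 3 = -24 cm/s
3–4 s: -2 × 1 = -2 cm/s
4–9 s: 11 × 5 = 55 cm/s
9–11 s: -5 × 2 = -10 cm/s
Δv = 19 cm/s, so v(11) = -7 + (19) = 12 cm/s.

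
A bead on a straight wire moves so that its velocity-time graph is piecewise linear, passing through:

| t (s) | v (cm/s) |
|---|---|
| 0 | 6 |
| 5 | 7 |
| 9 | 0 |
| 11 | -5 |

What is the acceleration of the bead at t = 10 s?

Acceleration is the slope of the v-t graph on 9–11 s: (-5 − 0)/(11 − 9) = -2.5 cm/s².

-2.5 cm/s²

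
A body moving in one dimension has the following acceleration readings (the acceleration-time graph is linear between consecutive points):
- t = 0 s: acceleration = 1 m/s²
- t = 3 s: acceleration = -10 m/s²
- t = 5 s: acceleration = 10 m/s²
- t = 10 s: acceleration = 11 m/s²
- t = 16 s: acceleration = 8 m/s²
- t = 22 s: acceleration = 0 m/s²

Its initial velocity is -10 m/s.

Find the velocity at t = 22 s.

Δv equals the area under the a-t graph; then v = v₀ + Δv.
0–3 s: ½(1 + -10)(3) = -13.5 m/s
3–5 s: ½(-10 + 10)(2) = 0 m/s
5–10 s: ½(10 + 11)(5) = 52.5 m/s
10–16 s: ½(11 + 8)(6) = 57 m/s
16–22 s: ½(8 + 0)(6) = 24 m/s
Δv = 120 m/s, so v(22) = -10 + (120) = 110 m/s.

110 m/s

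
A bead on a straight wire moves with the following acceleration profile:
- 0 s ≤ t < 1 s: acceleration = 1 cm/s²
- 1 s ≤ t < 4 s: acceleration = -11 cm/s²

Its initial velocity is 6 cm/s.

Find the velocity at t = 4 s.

Δv equals the area under the a-t graph; then v = v₀ + Δv.
0–1 s: 1 × 1 = 1 cm/s
1–4 s: -11 × 3 = -33 cm/s
Δv = -32 cm/s, so v(4) = 6 + (-32) = -26 cm/s.

-26 cm/s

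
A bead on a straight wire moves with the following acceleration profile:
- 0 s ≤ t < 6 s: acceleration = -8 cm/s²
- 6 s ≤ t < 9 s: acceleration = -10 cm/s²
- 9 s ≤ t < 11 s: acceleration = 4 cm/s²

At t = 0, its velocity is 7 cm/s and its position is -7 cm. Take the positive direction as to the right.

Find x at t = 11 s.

-411 cm

On each constant-a segment, Δv = aΔt and Δx = v₀Δt + ½aΔt²; chain segment to segment.
0–6 s: v starts 7 cm/s; Δx = 7·6 + ½·-8·6² = -102 cm; v ends -41 cm/s.
6–9 s: v starts -41 cm/s; Δx = -41·3 + ½·-10·3² = -168 cm; v ends -71 cm/s.
9–11 s: v starts -71 cm/s; Δx = -71·2 + ½·4·2² = -134 cm; v ends -63 cm/s.
x(11) = -7 + Σ Δx = -411 cm.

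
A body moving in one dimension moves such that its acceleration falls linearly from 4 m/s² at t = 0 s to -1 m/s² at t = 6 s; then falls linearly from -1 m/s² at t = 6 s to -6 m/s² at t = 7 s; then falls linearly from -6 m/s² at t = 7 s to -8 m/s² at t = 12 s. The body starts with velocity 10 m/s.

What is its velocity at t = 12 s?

Δv equals the area under the a-t graph; then v = v₀ + Δv.
0–6 s: ½(4 + -1)(6) = 9 m/s
6–7 s: ½(-1 + -6)(1) = -3.5 m/s
7–12 s: ½(-6 + -8)(5) = -35 m/s
Δv = -29.5 m/s, so v(12) = 10 + (-29.5) = -19.5 m/s.

-19.5 m/s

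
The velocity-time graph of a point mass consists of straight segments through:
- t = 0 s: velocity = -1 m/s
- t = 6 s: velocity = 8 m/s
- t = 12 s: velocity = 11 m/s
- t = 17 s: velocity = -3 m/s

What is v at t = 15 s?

2.6 m/s

On 12–17 s the graph is linear from 11 to -3 m/s: v(15) = 11 + (-3 − 11)·(15 − 12)/(17 − 12) = 2.6 m/s.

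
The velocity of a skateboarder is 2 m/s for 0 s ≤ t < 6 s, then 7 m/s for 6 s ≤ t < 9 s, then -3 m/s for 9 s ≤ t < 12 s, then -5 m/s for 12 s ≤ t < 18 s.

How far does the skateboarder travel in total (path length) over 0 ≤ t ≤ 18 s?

72 m

Distance (not displacement) is the total path length: add the absolute areas under v-t.
0–6 s: |2| × 6 = 12 m
6–9 s: |7| × 3 = 21 m
9–12 s: |-3| × 3 = 9 m
12–18 s: |-5| × 6 = 30 m
Total distance = 72 m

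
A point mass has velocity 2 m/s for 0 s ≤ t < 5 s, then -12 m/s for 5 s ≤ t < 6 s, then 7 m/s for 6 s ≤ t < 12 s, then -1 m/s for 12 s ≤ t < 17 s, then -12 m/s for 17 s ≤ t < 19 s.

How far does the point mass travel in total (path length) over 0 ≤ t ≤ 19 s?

93 m

Total distance travelled is ∫|v| dt — sum the magnitudes of each area piece.
0–5 s: |2| × 5 = 10 m
5–6 s: |-12| × 1 = 12 m
6–12 s: |7| × 6 = 42 m
12–17 s: |-1| × 5 = 5 m
17–19 s: |-12| × 2 = 24 m
Total distance = 93 m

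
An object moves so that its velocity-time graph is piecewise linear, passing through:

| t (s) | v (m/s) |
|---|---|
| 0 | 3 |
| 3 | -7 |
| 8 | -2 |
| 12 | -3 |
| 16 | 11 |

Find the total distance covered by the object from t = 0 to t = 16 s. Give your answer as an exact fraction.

2092/35 m

Distance (not displacement) is the total path length: add the absolute areas under v-t.
0–3 s: v = 0 at t = 0.9 s; triangle areas 1.35 + 7.35 = 8.7 m
3–8 s: |½(-7 + -2)(5)| = 22.5 m
8–12 s: |½(-2 + -3)(4)| = 10 m
12–16 s: v = 0 at t = 90/7 s; triangle areas 9/7 + 121/7 = 130/7 m
Total distance = 2092/35 m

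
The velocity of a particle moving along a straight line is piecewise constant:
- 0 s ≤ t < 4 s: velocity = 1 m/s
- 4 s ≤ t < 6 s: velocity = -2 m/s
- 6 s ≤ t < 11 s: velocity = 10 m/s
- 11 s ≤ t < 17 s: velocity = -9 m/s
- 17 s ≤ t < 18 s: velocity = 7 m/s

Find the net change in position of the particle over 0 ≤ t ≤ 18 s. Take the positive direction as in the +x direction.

3 m

Displacement is the signed area under the v-t curve.
0–4 s: 1 × 4 = 4 m
4–6 s: -2 × 2 = -4 m
6–11 s: 10 × 5 = 50 m
11–17 s: -9 × 6 = -54 m
17–18 s: 7 × 1 = 7 m
Net displacement = 3 m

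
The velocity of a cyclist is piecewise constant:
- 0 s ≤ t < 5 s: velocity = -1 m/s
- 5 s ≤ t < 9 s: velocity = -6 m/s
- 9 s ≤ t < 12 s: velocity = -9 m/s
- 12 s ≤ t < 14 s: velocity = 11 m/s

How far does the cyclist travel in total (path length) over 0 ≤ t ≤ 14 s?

78 m

Total distance travelled is ∫|v| dt — sum the magnitudes of each area piece.
0–5 s: |-1| × 5 = 5 m
5–9 s: |-6| × 4 = 24 m
9–12 s: |-9| × 3 = 27 m
12–14 s: |11| × 2 = 22 m
Total distance = 78 m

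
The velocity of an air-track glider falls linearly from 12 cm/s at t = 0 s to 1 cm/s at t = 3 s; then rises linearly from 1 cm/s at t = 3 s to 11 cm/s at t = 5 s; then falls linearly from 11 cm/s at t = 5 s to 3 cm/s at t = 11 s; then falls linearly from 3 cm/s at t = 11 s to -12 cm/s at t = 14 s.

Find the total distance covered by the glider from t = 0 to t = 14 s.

Distance (not displacement) is the total path length: add the absolute areas under v-t.
0–3 s: |½(12 + 1)(3)| = 19.5 cm
3–5 s: |½(1 + 11)(2)| = 12 cm
5–11 s: |½(11 + 3)(6)| = 42 cm
11–14 s: v = 0 at t = 11.6 s; triangle areas 0.9 + 14.4 = 15.3 cm
Total distance = 88.8 cm

88.8 cm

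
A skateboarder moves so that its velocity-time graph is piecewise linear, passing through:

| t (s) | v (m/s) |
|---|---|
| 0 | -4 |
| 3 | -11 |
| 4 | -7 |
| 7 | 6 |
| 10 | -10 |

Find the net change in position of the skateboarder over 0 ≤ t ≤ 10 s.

-39 m

Displacement is the signed area under the v-t curve.
0–3 s: ½(-4 + -11)(3) = -22.5 m
3–4 s: ½(-11 + -7)(1) = -9 m
4–7 s: ½(-7 + 6)(3) = -1.5 m
7–10 s: ½(6 + -10)(3) = -6 m
Net displacement = -39 m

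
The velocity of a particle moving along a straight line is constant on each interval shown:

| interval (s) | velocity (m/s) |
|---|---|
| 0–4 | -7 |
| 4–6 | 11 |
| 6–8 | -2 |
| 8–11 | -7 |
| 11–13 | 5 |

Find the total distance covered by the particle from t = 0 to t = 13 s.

Total distance travelled is ∫|v| dt — sum the magnitudes of each area piece.
0–4 s: |-7| × 4 = 28 m
4–6 s: |11| × 2 = 22 m
6–8 s: |-2| × 2 = 4 m
8–11 s: |-7| × 3 = 21 m
11–13 s: |5| × 2 = 10 m
Total distance = 85 m

85 m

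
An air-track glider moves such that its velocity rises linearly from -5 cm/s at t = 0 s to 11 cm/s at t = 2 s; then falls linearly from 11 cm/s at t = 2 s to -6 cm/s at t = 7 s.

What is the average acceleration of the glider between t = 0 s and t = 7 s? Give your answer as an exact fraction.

-1/7 cm/s²

Average acceleration = Δv/Δt = (-6 − -5)/(7 − 0) = -1/7 cm/s².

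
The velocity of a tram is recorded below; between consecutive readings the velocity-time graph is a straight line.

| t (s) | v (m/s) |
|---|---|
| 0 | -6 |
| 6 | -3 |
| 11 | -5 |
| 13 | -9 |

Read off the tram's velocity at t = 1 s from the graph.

-5.5 m/s

On 0–6 s the graph is linear from -6 to -3 m/s: v(1) = -6 + (-3 − -6)·(1 − 0)/(6 − 0) = -5.5 m/s.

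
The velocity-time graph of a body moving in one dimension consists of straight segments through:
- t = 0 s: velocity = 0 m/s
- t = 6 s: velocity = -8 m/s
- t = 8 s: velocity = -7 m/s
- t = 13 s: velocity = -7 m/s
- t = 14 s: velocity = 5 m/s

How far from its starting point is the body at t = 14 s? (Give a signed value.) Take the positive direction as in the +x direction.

Displacement is the signed area under the v-t curve.
0–6 s: ½(0 + -8)(6) = -24 m
6–8 s: ½(-8 + -7)(2) = -15 m
8–13 s: -7 × 5 = -35 m
13–14 s: ½(-7 + 5)(1) = -1 m
Net displacement = -75 m

-75 m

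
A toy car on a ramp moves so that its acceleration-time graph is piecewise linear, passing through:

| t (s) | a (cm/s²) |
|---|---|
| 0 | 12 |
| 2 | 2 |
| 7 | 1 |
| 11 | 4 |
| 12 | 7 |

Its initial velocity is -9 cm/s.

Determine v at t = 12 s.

28 cm/s

Δv equals the area under the a-t graph; then v = v₀ + Δv.
0–2 s: ½(12 + 2)(2) = 14 cm/s
2–7 s: ½(2 + 1)(5) = 7.5 cm/s
7–11 s: ½(1 + 4)(4) = 10 cm/s
11–12 s: ½(4 + 7)(1) = 5.5 cm/s
Δv = 37 cm/s, so v(12) = -9 + (37) = 28 cm/s.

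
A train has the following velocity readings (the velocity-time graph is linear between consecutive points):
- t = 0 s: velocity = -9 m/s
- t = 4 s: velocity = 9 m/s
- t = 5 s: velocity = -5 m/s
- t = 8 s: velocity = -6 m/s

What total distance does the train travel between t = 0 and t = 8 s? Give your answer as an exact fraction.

268/7 m

Distance (not displacement) is the total path length: add the absolute areas under v-t.
0–4 s: v = 0 at t = 2 s; triangle areas 9 + 9 = 18 m
4–5 s: v = 0 at t = 65/14 s; triangle areas 81/28 + 25/28 = 53/14 m
5–8 s: |½(-5 + -6)(3)| = 16.5 m
Total distance = 268/7 m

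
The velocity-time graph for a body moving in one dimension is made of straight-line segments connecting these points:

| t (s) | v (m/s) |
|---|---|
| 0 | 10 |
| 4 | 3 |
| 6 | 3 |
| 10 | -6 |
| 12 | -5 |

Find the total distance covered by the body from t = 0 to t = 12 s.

53 m

Total distance travelled is ∫|v| dt — sum the magnitudes of each area piece.
0–4 s: |½(10 + 3)(4)| = 26 m
4–6 s: |3| × 2 = 6 m
6–10 s: v = 0 at t = 22/3 s; triangle areas 2 + 8 = 10 m
10–12 s: |½(-6 + -5)(2)| = 11 m
Total distance = 53 m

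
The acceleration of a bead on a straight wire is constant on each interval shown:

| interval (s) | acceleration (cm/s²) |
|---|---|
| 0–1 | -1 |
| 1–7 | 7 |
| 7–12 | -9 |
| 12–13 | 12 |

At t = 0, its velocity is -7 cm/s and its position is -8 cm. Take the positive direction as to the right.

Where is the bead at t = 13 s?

115 cm

On each constant-a segment, Δv = aΔt and Δx = v₀Δt + ½aΔt²; chain segment to segment.
0–1 s: v starts -7 cm/s; Δx = -7·1 + ½·-1·1² = -7.5 cm; v ends -8 cm/s.
1–7 s: v starts -8 cm/s; Δx = -8·6 + ½·7·6² = 78 cm; v ends 34 cm/s.
7–12 s: v starts 34 cm/s; Δx = 34·5 + ½·-9·5² = 57.5 cm; v ends -11 cm/s.
12–13 s: v starts -11 cm/s; Δx = -11·1 + ½·12·1² = -5 cm; v ends 1 cm/s.
x(13) = -8 + Σ Δx = 115 cm.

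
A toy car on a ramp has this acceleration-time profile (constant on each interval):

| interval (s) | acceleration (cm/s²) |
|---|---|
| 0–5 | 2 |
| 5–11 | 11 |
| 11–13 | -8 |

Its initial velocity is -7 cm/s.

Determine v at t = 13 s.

Δv equals the area under the a-t graph; then v = v₀ + Δv.
0–5 s: 2 × 5 = 10 cm/s
5–11 s: 11 × 6 = 66 cm/s
11–13 s: -8 × 2 = -16 cm/s
Δv = 60 cm/s, so v(13) = -7 + (60) = 53 cm/s.

53 cm/s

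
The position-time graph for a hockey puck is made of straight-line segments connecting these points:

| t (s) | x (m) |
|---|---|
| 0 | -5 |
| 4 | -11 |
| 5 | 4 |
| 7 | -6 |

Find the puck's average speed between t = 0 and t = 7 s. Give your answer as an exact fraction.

31/7 m/s

Average speed = (total path length)/(elapsed time); on a piecewise-linear x-t graph the path length is Σ|Δx|.
0–4 s: |Δx| = |-11 − -5| = 6 m
4–5 s: |Δx| = |4 − -11| = 15 m
5–7 s: |Δx| = |-6 − 4| = 10 m
Total path = 31 m; average speed = 31/7 = 31/7 m/s.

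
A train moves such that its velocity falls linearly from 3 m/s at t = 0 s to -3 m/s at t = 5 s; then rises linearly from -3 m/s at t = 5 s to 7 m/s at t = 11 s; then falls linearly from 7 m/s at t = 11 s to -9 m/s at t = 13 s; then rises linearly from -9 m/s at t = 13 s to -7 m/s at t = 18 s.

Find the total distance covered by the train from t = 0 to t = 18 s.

73.025 m

Distance (not displacement) is the total path length: add the absolute areas under v-t.
0–5 s: v = 0 at t = 2.5 s; triangle areas 3.75 + 3.75 = 7.5 m
5–11 s: v = 0 at t = 6.8 s; triangle areas 2.7 + 14.7 = 17.4 m
11–13 s: v = 0 at t = 11.875 s; triangle areas 3.0625 + 5.0625 = 8.125 m
13–18 s: |½(-9 + -7)(5)| = 40 m
Total distance = 73.025 m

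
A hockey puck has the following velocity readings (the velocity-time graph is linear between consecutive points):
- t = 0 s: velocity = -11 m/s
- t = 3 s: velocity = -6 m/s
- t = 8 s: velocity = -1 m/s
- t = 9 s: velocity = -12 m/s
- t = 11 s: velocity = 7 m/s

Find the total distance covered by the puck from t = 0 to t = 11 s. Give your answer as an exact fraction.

Distance (not displacement) is the total path length: add the absolute areas under v-t.
0–3 s: |½(-11 + -6)(3)| = 25.5 m
3–8 s: |½(-6 + -1)(5)| = 17.5 m
8–9 s: |½(-1 + -12)(1)| = 6.5 m
9–11 s: v = 0 at t = 195/19 s; triangle areas 144/19 + 49/19 = 193/19 m
Total distance = 2267/38 m

2267/38 m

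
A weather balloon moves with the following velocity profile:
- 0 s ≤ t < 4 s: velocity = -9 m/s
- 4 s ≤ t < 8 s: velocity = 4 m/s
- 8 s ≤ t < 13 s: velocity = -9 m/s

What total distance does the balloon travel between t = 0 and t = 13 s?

Total distance travelled is ∫|v| dt — sum the magnitudes of each area piece.
0–4 s: |-9| × 4 = 36 m
4–8 s: |4| × 4 = 16 m
8–13 s: |-9| × 5 = 45 m
Total distance = 97 m

97 m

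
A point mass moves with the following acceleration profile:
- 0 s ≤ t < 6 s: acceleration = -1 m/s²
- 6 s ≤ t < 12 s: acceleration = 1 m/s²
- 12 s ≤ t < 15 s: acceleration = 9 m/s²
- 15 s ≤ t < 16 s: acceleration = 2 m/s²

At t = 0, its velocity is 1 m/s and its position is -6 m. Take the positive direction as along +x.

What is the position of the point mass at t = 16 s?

42.5 m

On each constant-a segment, Δv = aΔt and Δx = v₀Δt + ½aΔt²; chain segment to segment.
0–6 s: v starts 1 m/s; Δx = 1·6 + ½·-1·6² = -12 m; v ends -5 m/s.
6–12 s: v starts -5 m/s; Δx = -5·6 + ½·1·6² = -12 m; v ends 1 m/s.
12–15 s: v starts 1 m/s; Δx = 1·3 + ½·9·3² = 43.5 m; v ends 28 m/s.
15–16 s: v starts 28 m/s; Δx = 28·1 + ½·2·1² = 29 m; v ends 30 m/s.
x(16) = -6 + Σ Δx = 42.5 m.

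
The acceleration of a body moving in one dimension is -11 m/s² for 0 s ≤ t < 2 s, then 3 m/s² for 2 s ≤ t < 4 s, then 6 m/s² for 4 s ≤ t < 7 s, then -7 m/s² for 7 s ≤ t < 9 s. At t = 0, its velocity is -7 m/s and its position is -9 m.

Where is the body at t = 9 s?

-163 m

On each constant-a segment, Δv = aΔt and Δx = v₀Δt + ½aΔt²; chain segment to segment.
0–2 s: v starts -7 m/s; Δx = -7·2 + ½·-11·2² = -36 m; v ends -29 m/s.
2–4 s: v starts -29 m/s; Δx = -29·2 + ½·3·2² = -52 m; v ends -23 m/s.
4–7 s: v starts -23 m/s; Δx = -23·3 + ½·6·3² = -42 m; v ends -5 m/s.
7–9 s: v starts -5 m/s; Δx = -5·2 + ½·-7·2² = -24 m; v ends -19 m/s.
x(9) = -9 + Σ Δx = -163 m.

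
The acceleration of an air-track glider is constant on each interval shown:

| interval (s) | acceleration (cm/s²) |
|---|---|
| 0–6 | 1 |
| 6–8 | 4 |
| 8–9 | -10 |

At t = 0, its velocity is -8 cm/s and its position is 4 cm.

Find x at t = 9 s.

On each constant-a segment, Δv = aΔt and Δx = v₀Δt + ½aΔt²; chain segment to segment.
0–6 s: v starts -8 cm/s; Δx = -8·6 + ½·1·6² = -30 cm; v ends -2 cm/s.
6–8 s: v starts -2 cm/s; Δx = -2·2 + ½·4·2² = 4 cm; v ends 6 cm/s.
8–9 s: v starts 6 cm/s; Δx = 6·1 + ½·-10·1² = 1 cm; v ends -4 cm/s.
x(9) = 4 + Σ Δx = -21 cm.

-21 cm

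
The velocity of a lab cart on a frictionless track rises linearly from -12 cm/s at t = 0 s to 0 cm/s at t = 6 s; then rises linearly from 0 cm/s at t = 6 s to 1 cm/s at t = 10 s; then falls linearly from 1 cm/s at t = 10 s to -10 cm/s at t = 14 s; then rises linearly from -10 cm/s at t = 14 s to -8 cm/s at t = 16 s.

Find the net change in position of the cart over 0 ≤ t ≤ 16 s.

-70 cm

Displacement is the signed area under the v-t curve.
0–6 s: ½(-12 + 0)(6) = -36 cm
6–10 s: ½(0 + 1)(4) = 2 cm
10–14 s: ½(1 + -10)(4) = -18 cm
14–16 s: ½(-10 + -8)(2) = -18 cm
Net displacement = -70 cm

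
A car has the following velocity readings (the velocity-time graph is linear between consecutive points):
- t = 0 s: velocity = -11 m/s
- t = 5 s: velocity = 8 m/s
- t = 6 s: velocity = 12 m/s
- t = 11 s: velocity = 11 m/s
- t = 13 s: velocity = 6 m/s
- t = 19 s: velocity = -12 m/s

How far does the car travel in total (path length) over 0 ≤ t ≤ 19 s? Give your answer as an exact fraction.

Distance (not displacement) is the total path length: add the absolute areas under v-t.
0–5 s: v = 0 at t = 55/19 s; triangle areas 605/38 + 160/19 = 925/38 m
5–6 s: |½(8 + 12)(1)| = 10 m
6–11 s: |½(12 + 11)(5)| = 57.5 m
11–13 s: |½(11 + 6)(2)| = 17 m
13–19 s: v = 0 at t = 15 s; triangle areas 6 + 24 = 30 m
Total distance = 2638/19 m

2638/19 m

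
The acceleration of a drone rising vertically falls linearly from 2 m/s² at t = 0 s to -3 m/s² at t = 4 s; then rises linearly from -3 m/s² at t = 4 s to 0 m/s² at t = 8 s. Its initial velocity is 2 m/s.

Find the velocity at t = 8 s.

Δv equals the area under the a-t graph; then v = v₀ + Δv.
0–4 s: ½(2 + -3)(4) = -2 m/s
4–8 s: ½(-3 + 0)(4) = -6 m/s
Δv = -8 m/s, so v(8) = 2 + (-8) = -6 m/s.

-6 m/s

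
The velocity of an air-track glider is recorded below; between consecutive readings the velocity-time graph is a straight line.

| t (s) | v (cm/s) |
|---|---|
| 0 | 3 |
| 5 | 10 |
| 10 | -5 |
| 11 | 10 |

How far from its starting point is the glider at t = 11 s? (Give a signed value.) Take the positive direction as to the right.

47.5 cm

Net displacement equals the area under the velocity-time graph (areas below the axis count negative).
0–5 s: ½(3 + 10)(5) = 32.5 cm
5–10 s: ½(10 + -5)(5) = 12.5 cm
10–11 s: ½(-5 + 10)(1) = 2.5 cm
Net displacement = 47.5 cm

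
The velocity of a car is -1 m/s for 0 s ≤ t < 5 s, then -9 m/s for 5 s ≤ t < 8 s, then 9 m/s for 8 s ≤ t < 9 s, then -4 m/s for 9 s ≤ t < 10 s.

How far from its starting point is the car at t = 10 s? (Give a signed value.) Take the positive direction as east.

-27 m

Net displacement equals the area under the velocity-time graph (areas below the axis count negative).
0–5 s: -1 × 5 = -5 m
5–8 s: -9 × 3 = -27 m
8–9 s: 9 × 1 = 9 m
9–10 s: -4 × 1 = -4 m
Net displacement = -27 m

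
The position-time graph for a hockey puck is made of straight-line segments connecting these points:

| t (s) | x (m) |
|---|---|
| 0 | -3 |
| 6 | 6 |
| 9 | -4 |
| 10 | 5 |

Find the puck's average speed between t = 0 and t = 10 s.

2.8 m/s

Average speed = (total path length)/(elapsed time); on a piecewise-linear x-t graph the path length is Σ|Δx|.
0–6 s: |Δx| = |6 − -3| = 9 m
6–9 s: |Δx| = |-4 − 6| = 10 m
9–10 s: |Δx| = |5 − -4| = 9 m
Total path = 28 m; average speed = 28/10 = 2.8 m/s.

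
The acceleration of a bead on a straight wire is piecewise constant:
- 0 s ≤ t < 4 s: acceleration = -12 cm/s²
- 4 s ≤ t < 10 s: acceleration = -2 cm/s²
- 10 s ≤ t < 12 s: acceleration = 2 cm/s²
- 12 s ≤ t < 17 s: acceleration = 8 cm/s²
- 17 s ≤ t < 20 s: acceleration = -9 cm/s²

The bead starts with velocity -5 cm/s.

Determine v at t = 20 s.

Δv equals the area under the a-t graph; then v = v₀ + Δv.
0–4 s: -12 × 4 = -48 cm/s
4–10 s: -2 × 6 = -12 cm/s
10–12 s: 2 × 2 = 4 cm/s
12–17 s: 8 × 5 = 40 cm/s
17–20 s: -9 × 3 = -27 cm/s
Δv = -43 cm/s, so v(20) = -5 + (-43) = -48 cm/s.

-48 cm/s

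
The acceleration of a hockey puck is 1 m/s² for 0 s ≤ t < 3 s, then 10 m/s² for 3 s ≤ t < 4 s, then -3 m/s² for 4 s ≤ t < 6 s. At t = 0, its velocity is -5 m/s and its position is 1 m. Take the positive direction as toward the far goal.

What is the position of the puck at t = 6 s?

On each constant-a segment, Δv = aΔt and Δx = v₀Δt + ½aΔt²; chain segment to segment.
0–3 s: v starts -5 m/s; Δx = -5·3 + ½·1·3² = -10.5 m; v ends -2 m/s.
3–4 s: v starts -2 m/s; Δx = -2·1 + ½·10·1² = 3 m; v ends 8 m/s.
4–6 s: v starts 8 m/s; Δx = 8·2 + ½·-3·2² = 10 m; v ends 2 m/s.
x(6) = 1 + Σ Δx = 3.5 m.

3.5 m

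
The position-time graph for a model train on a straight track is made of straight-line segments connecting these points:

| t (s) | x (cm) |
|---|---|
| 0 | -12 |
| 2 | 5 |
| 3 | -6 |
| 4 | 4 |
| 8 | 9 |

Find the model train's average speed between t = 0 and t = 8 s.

5.375 cm/s

Average speed = (total path length)/(elapsed time); on a piecewise-linear x-t graph the path length is Σ|Δx|.
0–2 s: |Δx| = |5 − -12| = 17 cm
2–3 s: |Δx| = |-6 − 5| = 11 cm
3–4 s: |Δx| = |4 − -6| = 10 cm
4–8 s: |Δx| = |9 − 4| = 5 cm
Total path = 43 cm; average speed = 43/8 = 5.375 cm/s.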